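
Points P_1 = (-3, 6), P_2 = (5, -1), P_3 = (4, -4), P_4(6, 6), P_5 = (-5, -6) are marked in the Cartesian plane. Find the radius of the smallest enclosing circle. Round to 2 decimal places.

By Welzl's lemma the MEC is supported by two points (diametrically opposite) or three points (on a circumcircle).
The farthest pair is P_4–P_5 with squared distance 265. The circle on this segment as diameter has centre (0.5, 0) and r² = 265/4 = 66.25.
Check P_1: distance² to centre = 48.25 ≤ 66.25, so it lies inside.
All remaining points lie in this disk, and no smaller disk contains both endpoints, so this is the minimum enclosing circle.
r = √(66.25) ≈ 8.14.

8.14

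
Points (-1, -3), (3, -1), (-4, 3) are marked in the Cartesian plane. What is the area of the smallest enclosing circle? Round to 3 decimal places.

51.051

Call the three points A, B, C in the order given.
Side lengths²: AB² = 20, AC² = 45, BC² = 65.
Since BC² = 65 ≥ 45 + 20 = 65, the angle opposite BC is not acute, so the smallest enclosing circle has BC as diameter.
Centre = midpoint of BC = (-0.5, 1), r² = 65/4 = 16.25.
Area = π·r² = π·16.25 ≈ 51.051.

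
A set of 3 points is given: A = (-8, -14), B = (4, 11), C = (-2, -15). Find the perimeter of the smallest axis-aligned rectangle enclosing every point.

Width = max x − min x = 4 − (-8) = 12.
Height = max y − min y = 11 − (-15) = 26.
Perimeter = 2(12 + 26) = 76.

76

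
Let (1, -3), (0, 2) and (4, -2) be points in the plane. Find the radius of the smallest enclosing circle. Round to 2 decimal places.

2.85

Call the three points A, B, C in the order given.
Side lengths²: AB² = 26, AC² = 10, BC² = 32.
Since BC² = 32 < 26 + 10 = 36, the triangle is acute, so the smallest enclosing circle is the circumcircle.
Circumcentre = (1.75, -0.25), r² = 8.125.
r = √(8.125) ≈ 2.85.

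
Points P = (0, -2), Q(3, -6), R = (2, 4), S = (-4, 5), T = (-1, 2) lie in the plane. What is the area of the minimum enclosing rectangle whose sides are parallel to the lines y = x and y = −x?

In coordinates u = x + y, v = x − y the rectangle is axis-aligned; the map (x,y)→(u,v) scales areas by 2.
u-values: -2, -3, 6, 1, 1; range = 6 − (-3) = 9.
v-values: 2, 9, -2, -9, -3; range = 9 − (-9) = 18.
Area = (9 × 18) / 2 = 81.

81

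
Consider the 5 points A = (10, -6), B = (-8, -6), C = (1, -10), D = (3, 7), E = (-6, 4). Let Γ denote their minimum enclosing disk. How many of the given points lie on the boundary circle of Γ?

3

The minimum enclosing circle is determined by three boundary points: A, B, D.
Their circumcentre is (1, -32/13) with r² = 15805/169.
The farthest remaining point E is at distance² 15337/169 ≤ 15805/169.
The points at distance exactly r from the centre are A, B, D — 3 points.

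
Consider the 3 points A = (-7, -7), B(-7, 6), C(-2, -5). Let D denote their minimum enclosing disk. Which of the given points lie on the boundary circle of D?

Side lengths²: AB² = 169, AC² = 29, BC² = 146.
Since AB² = 169 < 146 + 29 = 175, the triangle is acute, so the smallest enclosing circle is the circumcircle.
Circumcentre = (-6.7, -0.5), r² = 42.34.
The points at distance exactly r from the centre are A, B, C — 3 points.

A, B, C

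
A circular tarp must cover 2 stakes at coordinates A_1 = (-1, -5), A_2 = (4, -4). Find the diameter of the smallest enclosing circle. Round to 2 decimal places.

The smallest circle enclosing two points has them as diameter endpoints.
Centre = midpoint = (1.5, -4.5); r² = |A_1A_2|²/4 = 26/4 = 6.5.
Diameter = 2r = 2√(6.5) ≈ 5.10.

5.10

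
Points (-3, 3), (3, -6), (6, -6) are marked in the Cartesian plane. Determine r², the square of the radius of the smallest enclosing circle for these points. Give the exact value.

Call the three points A, B, C in the order given.
Side lengths²: AB² = 117, AC² = 162, BC² = 9.
Since AC² = 162 ≥ 117 + 9 = 126, the angle opposite AC is not acute, so the smallest enclosing circle has AC as diameter.
Centre = midpoint of AC = (1.5, -1.5), r² = 162/4 = 40.5.

40.5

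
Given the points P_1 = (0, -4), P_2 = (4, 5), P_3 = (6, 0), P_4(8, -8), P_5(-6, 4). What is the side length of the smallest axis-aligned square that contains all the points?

The bounding box has width 14 and height 13.
An axis-aligned square enclosing the set must have side ≥ max(width, height).
So the minimum side is max(14, 13) = 14.

14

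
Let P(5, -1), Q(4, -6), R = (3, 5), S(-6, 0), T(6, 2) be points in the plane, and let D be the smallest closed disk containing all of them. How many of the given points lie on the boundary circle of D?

The minimum enclosing circle of a finite set is fixed by two of the points (as a diameter) or three (as a circumcircle).
The minimum enclosing circle is determined by three boundary points: Q, R, S.
Their circumcentre is (17/52, -41/52) with r² = 54961/1352.
The farthest remaining point T is at distance² 54025/1352 ≤ 54961/1352.
The points at distance exactly r from the centre are Q, R, S — 3 points.

3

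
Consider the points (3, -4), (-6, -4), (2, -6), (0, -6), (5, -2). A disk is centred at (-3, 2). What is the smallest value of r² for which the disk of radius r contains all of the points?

The required radius is the distance from (-3, 2) to the farthest point.
Squared distances: 72, 45, 89, 73, 80.
Maximum is 89, attained at (2, -6).

89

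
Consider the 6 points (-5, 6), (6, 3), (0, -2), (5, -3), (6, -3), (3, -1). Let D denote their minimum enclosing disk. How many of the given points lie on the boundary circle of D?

The farthest pair is (-5, 6)–(6, -3) with squared distance 202. The circle on this segment as diameter has centre (0.5, 1.5) and r² = 202/4 = 50.5.
Check (6, 3): distance² to centre = 32.5 ≤ 50.5, so it lies inside.
All remaining points lie in this disk, and no smaller disk contains both endpoints, so this is the minimum enclosing circle.
The points at distance exactly r from the centre are (-5, 6), (6, -3) — 2 points.

2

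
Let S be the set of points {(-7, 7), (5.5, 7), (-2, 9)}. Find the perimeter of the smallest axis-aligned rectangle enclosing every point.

Width = max x − min x = 5.5 − (-7) = 12.5.
Height = max y − min y = 9 − 7 = 2.
Perimeter = 2(12.5 + 2) = 29.

29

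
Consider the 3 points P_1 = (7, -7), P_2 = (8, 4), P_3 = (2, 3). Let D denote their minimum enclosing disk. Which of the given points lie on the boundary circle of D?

Side lengths²: P_1P_2² = 122, P_1P_3² = 125, P_2P_3² = 37.
Since P_1P_3² = 125 < 122 + 37 = 159, the triangle is acute, so the smallest enclosing circle is the circumcircle.
Circumcentre = (151/26, -35/26), r² = 11285/338.
The points at distance exactly r from the centre are P_1, P_2, P_3 — 3 points.

P_1, P_2, P_3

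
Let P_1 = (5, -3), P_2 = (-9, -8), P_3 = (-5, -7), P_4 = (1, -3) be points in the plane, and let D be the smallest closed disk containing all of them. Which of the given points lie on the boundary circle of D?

P_1, P_2

The farthest pair is P_1–P_2 with squared distance 221. The circle on this segment as diameter has centre (-2, -5.5) and r² = 221/4 = 55.25.
Check P_3: distance² to centre = 11.25 ≤ 55.25, so it lies inside.
All remaining points lie in this disk, and no smaller disk contains both endpoints, so this is the minimum enclosing circle.
The points at distance exactly r from the centre are P_1, P_2 — 2 points.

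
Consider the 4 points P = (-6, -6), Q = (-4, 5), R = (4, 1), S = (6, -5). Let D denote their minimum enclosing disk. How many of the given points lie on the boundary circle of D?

3

The minimum enclosing circle of a finite set is fixed by two of the points (as a diameter) or three (as a circumcircle).
The minimum enclosing circle is determined by three boundary points: P, Q, S.
Their circumcentre is (-9/26, -35/26) with r² = 18125/338.
The farthest remaining point R is at distance² 8245/338 ≤ 18125/338.
The points at distance exactly r from the centre are P, Q, S — 3 points.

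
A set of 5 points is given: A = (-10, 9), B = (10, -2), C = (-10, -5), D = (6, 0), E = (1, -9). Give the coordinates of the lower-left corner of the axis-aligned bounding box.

(-10, -9)

x-range [-10, 10], y-range [-9, 9].
The lower-left corner is (-10, -9).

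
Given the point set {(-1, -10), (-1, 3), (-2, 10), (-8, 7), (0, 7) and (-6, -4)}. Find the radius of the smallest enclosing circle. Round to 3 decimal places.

10.012

By Welzl's lemma the MEC is supported by two points (diametrically opposite) or three points (on a circumcircle).
The farthest pair is (-1, -10)–(-2, 10) with squared distance 401. The circle on this segment as diameter has centre (-1.5, 0) and r² = 401/4 = 100.25.
Check (-1, 3): distance² to centre = 9.25 ≤ 100.25, so it lies inside.
All remaining points lie in this disk, and no smaller disk contains both endpoints, so this is the minimum enclosing circle.
r = √(100.25) ≈ 10.012.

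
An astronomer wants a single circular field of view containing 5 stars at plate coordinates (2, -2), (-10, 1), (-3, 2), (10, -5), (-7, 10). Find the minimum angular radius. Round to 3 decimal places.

11.341

A smallest enclosing disk is always determined by at most three of the input points on its boundary.
The minimum enclosing circle is determined by three boundary points: (-10, 1), (10, -5), (-7, 10).
Their circumcentre is (14/11, 74/33) with r² = 140065/1089.
The farthest remaining point (2, -2) is at distance² 20176/1089 ≤ 140065/1089.
r = √(140065/1089) ≈ 11.341.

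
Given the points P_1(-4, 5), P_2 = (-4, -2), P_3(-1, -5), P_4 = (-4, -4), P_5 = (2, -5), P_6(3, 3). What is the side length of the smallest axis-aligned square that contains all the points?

The bounding box has width 7 and height 10.
An axis-aligned square enclosing the set must have side ≥ max(width, height).
So the minimum side is max(7, 10) = 10.

10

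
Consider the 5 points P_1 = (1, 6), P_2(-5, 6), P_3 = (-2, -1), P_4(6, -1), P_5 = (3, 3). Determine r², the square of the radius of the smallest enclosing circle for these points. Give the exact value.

42.5

The farthest pair is P_2–P_4 with squared distance 170. The circle on this segment as diameter has centre (0.5, 2.5) and r² = 170/4 = 42.5.
Check P_1: distance² to centre = 12.5 ≤ 42.5, so it lies inside.
All remaining points lie in this disk, and no smaller disk contains both endpoints, so this is the minimum enclosing circle.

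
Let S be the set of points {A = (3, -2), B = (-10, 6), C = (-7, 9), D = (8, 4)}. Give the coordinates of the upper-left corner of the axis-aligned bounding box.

x-range [-10, 8], y-range [-2, 9].
The upper-left corner is (-10, 9).

(-10, 9)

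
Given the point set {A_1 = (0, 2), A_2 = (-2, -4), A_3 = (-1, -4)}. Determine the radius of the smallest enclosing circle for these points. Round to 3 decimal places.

3.162

Side lengths²: A_1A_2² = 40, A_1A_3² = 37, A_2A_3² = 1.
Since A_1A_2² = 40 ≥ 37 + 1 = 38, the angle opposite A_1A_2 is not acute, so the smallest enclosing circle has A_1A_2 as diameter.
Centre = midpoint of A_1A_2 = (-1, -1), r² = 40/4 = 10.
r = √10 ≈ 3.162.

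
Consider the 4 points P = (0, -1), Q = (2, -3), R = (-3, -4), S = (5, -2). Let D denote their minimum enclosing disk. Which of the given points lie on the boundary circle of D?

A smallest enclosing disk is always determined by at most three of the input points on its boundary.
The farthest pair is R–S with squared distance 68. The circle on this segment as diameter has centre (1, -3) and r² = 68/4 = 17.
Check P: distance² to centre = 5 ≤ 17, so it lies inside.
All remaining points lie in this disk, and no smaller disk contains both endpoints, so this is the minimum enclosing circle.
The points at distance exactly r from the centre are R, S — 2 points.

R, S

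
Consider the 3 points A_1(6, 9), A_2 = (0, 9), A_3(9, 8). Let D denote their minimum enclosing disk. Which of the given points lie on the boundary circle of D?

Side lengths²: A_1A_2² = 36, A_1A_3² = 10, A_2A_3² = 82.
Since A_2A_3² = 82 ≥ 36 + 10 = 46, the angle opposite A_2A_3 is not acute, so the smallest enclosing circle has A_2A_3 as diameter.
Centre = midpoint of A_2A_3 = (4.5, 8.5), r² = 82/4 = 20.5.
The points at distance exactly r from the centre are A_2, A_3 — 2 points.

A_2, A_3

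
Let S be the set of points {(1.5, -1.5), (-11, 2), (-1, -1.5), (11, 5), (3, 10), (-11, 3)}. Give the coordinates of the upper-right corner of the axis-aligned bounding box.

(11, 10)

x-range [-11, 11], y-range [-1.5, 10].
The upper-right corner is (11, 10).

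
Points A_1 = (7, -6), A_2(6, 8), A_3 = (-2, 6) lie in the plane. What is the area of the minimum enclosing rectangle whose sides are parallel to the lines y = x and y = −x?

136.5

In coordinates u = x + y, v = x − y the rectangle is axis-aligned; the map (x,y)→(u,v) scales areas by 2.
u-values: 1, 14, 4; range = 14 − 1 = 13.
v-values: 13, -2, -8; range = 13 − (-8) = 21.
Area = (13 × 21) / 2 = 136.5.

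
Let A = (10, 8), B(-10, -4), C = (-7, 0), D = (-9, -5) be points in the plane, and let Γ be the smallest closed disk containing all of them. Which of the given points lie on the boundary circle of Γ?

The minimum enclosing circle of a finite set is fixed by two of the points (as a diameter) or three (as a circumcircle).
The farthest pair is A–B with squared distance 544. The circle on this segment as diameter has centre (0, 2) and r² = 544/4 = 136.
Check C: distance² to centre = 53 ≤ 136, so it lies inside.
All remaining points lie in this disk, and no smaller disk contains both endpoints, so this is the minimum enclosing circle.
The points at distance exactly r from the centre are A, B — 2 points.

A, B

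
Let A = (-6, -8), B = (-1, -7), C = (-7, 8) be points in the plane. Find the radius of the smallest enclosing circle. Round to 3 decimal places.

8.152

Side lengths²: AB² = 26, AC² = 257, BC² = 261.
Since BC² = 261 < 257 + 26 = 283, the triangle is acute, so the smallest enclosing circle is the circumcircle.
Circumcentre = (-271/54, 5/54), r² = 96889/1458.
r = √(96889/1458) ≈ 8.152.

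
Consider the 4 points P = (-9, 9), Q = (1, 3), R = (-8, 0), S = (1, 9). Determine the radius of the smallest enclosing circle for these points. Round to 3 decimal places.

6.403

The minimum enclosing circle is determined by three boundary points: P, R, S.
Their circumcentre is (-4, 5) with r² = 41.
The farthest remaining point Q is at distance² 29 ≤ 41.
r = √41 ≈ 6.403.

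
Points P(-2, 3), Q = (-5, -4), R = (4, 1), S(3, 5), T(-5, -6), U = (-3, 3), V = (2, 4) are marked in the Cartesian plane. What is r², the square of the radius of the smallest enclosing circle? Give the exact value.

A smallest enclosing disk is always determined by at most three of the input points on its boundary.
The farthest pair is S–T with squared distance 185. The circle on this segment as diameter has centre (-1, -0.5) and r² = 185/4 = 46.25.
Check P: distance² to centre = 13.25 ≤ 46.25, so it lies inside.
All remaining points lie in this disk, and no smaller disk contains both endpoints, so this is the minimum enclosing circle.

46.25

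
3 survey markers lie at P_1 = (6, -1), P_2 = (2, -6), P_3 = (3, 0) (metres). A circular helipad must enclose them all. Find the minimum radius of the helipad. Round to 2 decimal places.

3.24

Side lengths²: P_1P_2² = 41, P_1P_3² = 10, P_2P_3² = 37.
Since P_1P_2² = 41 < 37 + 10 = 47, the triangle is acute, so the smallest enclosing circle is the circumcircle.
Circumcentre = (137/38, -121/38), r² = 7585/722.
r = √(7585/722) ≈ 3.24.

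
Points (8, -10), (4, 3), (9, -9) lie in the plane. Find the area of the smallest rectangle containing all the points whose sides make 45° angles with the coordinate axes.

In coordinates u = x + y, v = x − y the rectangle is axis-aligned; the map (x,y)→(u,v) scales areas by 2.
u-values: -2, 7, 0; range = 7 − (-2) = 9.
v-values: 18, 1, 18; range = 18 − 1 = 17.
Area = (9 × 17) / 2 = 76.5.

76.5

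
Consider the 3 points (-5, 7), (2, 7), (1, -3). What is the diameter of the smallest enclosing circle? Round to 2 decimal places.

Call the three points A, B, C in the order given.
Side lengths²: AB² = 49, AC² = 136, BC² = 101.
Since AC² = 136 < 101 + 49 = 150, the triangle is acute, so the smallest enclosing circle is the circumcircle.
Circumcentre = (-1.5, 2.3), r² = 34.34.
Diameter = 2r = 2√(34.34) ≈ 11.72.

11.72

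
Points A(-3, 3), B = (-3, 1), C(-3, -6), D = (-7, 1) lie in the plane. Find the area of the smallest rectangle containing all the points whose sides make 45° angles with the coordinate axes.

In coordinates u = x + y, v = x − y the rectangle is axis-aligned; the map (x,y)→(u,v) scales areas by 2.
u-values: 0, -2, -9, -6; range = 0 − (-9) = 9.
v-values: -6, -4, 3, -8; range = 3 − (-8) = 11.
Area = (9 × 11) / 2 = 49.5.

49.5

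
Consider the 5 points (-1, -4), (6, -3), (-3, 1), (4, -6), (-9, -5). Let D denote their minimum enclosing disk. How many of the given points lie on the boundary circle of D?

The minimum enclosing circle of a finite set is fixed by two of the points (as a diameter) or three (as a circumcircle).
The farthest pair is (6, -3)–(-9, -5) with squared distance 229. The circle on this segment as diameter has centre (-1.5, -4) and r² = 229/4 = 57.25.
Check (-1, -4): distance² to centre = 0.25 ≤ 57.25, so it lies inside.
All remaining points lie in this disk, and no smaller disk contains both endpoints, so this is the minimum enclosing circle.
The points at distance exactly r from the centre are (6, -3), (-9, -5) — 2 points.

2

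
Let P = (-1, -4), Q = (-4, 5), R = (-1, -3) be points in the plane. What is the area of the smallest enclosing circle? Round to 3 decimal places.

Side lengths²: PQ² = 90, PR² = 1, QR² = 73.
Since PQ² = 90 ≥ 73 + 1 = 74, the angle opposite PQ is not acute, so the smallest enclosing circle has PQ as diameter.
Centre = midpoint of PQ = (-2.5, 0.5), r² = 90/4 = 22.5.
Area = π·r² = π·22.5 ≈ 70.686.

70.686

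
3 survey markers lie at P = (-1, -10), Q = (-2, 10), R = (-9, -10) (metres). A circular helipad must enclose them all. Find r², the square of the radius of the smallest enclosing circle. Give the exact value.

112.530625

Side lengths²: PQ² = 401, PR² = 64, QR² = 449.
Since QR² = 449 < 401 + 64 = 465, the triangle is acute, so the smallest enclosing circle is the circumcircle.
Circumcentre = (-5, -0.175), r² = 112.530625.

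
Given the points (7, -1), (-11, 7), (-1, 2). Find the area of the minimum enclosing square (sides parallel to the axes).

The bounding box has width 18 and height 8.
An axis-aligned square enclosing the set must have side ≥ max(width, height).
So the minimum side is max(18, 8) = 18.
Area = 18² = 324.

324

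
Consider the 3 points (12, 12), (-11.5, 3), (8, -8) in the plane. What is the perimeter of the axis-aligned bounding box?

Width = max x − min x = 12 − (-11.5) = 23.5.
Height = max y − min y = 12 − (-8) = 20.
Perimeter = 2(23.5 + 20) = 87.

87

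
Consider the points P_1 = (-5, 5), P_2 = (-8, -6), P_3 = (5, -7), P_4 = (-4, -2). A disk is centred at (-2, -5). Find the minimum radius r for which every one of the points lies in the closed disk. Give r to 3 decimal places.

10.440

The required radius is the distance from (-2, -5) to the farthest point.
Squared distances: 109, 37, 53, 13.
Maximum is 109, attained at P_1.
r = √109 ≈ 10.440.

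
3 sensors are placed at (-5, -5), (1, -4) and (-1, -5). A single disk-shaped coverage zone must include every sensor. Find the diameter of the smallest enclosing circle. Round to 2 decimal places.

Call the three points A, B, C in the order given.
Side lengths²: AB² = 37, AC² = 16, BC² = 5.
Since AB² = 37 ≥ 16 + 5 = 21, the angle opposite AB is not acute, so the smallest enclosing circle has AB as diameter.
Centre = midpoint of AB = (-2, -4.5), r² = 37/4 = 9.25.
Diameter = 2r = 2√(9.25) ≈ 6.08.

6.08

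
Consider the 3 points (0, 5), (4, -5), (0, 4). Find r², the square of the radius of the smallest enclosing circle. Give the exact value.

29

Call the three points A, B, C in the order given.
Side lengths²: AB² = 116, AC² = 1, BC² = 97.
Since AB² = 116 ≥ 97 + 1 = 98, the angle opposite AB is not acute, so the smallest enclosing circle has AB as diameter.
Centre = midpoint of AB = (2, 0), r² = 116/4 = 29.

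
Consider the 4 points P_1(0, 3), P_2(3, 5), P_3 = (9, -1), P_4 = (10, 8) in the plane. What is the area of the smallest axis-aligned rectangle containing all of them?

90

x ranges over [0, 10], width 10.
y ranges over [-1, 8], height 9.
Area = 10 × 9 = 90.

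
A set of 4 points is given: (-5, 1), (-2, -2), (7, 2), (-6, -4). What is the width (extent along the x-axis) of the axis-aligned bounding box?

max x = 7, min x = -6, so width = 13.

13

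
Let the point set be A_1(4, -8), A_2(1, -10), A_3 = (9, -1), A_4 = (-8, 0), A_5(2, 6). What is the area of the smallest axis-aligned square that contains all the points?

The bounding box has width 17 and height 16.
An axis-aligned square enclosing the set must have side ≥ max(width, height).
So the minimum side is max(17, 16) = 17.
Area = 17² = 289.

289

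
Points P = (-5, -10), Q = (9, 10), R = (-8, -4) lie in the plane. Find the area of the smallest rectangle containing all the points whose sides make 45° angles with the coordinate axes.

In coordinates u = x + y, v = x − y the rectangle is axis-aligned; the map (x,y)→(u,v) scales areas by 2.
u-values: -15, 19, -12; range = 19 − (-15) = 34.
v-values: 5, -1, -4; range = 5 − (-4) = 9.
Area = (34 × 9) / 2 = 153.

153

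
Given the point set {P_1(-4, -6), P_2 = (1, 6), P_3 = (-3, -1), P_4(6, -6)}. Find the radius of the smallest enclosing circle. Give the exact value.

By Welzl's lemma the MEC is supported by two points (diametrically opposite) or three points (on a circumcircle).
The minimum enclosing circle is determined by three boundary points: P_1, P_2, P_4.
Their circumcentre is (1, -25/24) with r² = 28561/576.
The farthest remaining point P_3 is at distance² 9217/576 ≤ 28561/576.
r = √(28561/576) = 169/24.

169/24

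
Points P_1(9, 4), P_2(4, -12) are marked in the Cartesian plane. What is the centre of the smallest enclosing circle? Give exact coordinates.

The smallest circle enclosing two points has them as diameter endpoints.
Centre = midpoint = (6.5, -4); r² = |P_1P_2|²/4 = 281/4 = 70.25.
Centre = (6.5, -4).

(6.5, -4)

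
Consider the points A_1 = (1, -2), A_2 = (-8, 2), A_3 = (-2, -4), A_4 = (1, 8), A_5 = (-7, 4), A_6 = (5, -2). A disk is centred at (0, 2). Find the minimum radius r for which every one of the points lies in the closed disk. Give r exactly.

8

The required radius is the distance from (0, 2) to the farthest point.
Squared distances: 17, 64, 40, 37, 53, 41.
Maximum is 64, attained at A_2.
r = √64 = 8.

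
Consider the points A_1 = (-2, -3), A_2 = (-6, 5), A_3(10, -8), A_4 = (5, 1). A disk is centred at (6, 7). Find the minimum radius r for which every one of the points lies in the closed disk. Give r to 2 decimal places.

15.52

The required radius is the distance from (6, 7) to the farthest point.
Squared distances: 164, 148, 241, 37.
Maximum is 241, attained at A_3.
r = √241 ≈ 15.52.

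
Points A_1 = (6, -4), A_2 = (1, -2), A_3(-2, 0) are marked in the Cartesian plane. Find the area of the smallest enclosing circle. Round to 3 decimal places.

62.832

Side lengths²: A_1A_2² = 29, A_1A_3² = 80, A_2A_3² = 13.
Since A_1A_3² = 80 ≥ 29 + 13 = 42, the angle opposite A_1A_3 is not acute, so the smallest enclosing circle has A_1A_3 as diameter.
Centre = midpoint of A_1A_3 = (2, -2), r² = 80/4 = 20.
Area = π·r² = π·20 ≈ 62.832.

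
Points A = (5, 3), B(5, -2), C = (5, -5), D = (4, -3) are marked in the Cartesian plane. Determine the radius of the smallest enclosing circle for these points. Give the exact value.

The minimum enclosing circle of a finite set is fixed by two of the points (as a diameter) or three (as a circumcircle).
The farthest pair is A–C with squared distance 64. The circle on this segment as diameter has centre (5, -1) and r² = 64/4 = 16.
Check B: distance² to centre = 1 ≤ 16, so it lies inside.
All remaining points lie in this disk, and no smaller disk contains both endpoints, so this is the minimum enclosing circle.
r = √16 = 4.

4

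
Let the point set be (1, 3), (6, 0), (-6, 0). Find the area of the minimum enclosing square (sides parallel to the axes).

The bounding box has width 12 and height 3.
An axis-aligned square enclosing the set must have side ≥ max(width, height).
So the minimum side is max(12, 3) = 12.
Area = 12² = 144.

144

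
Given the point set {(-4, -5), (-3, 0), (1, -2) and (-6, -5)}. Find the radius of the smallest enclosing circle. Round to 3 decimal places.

3.808

By Welzl's lemma the MEC is supported by two points (diametrically opposite) or three points (on a circumcircle).
The farthest pair is (1, -2)–(-6, -5) with squared distance 58. The circle on this segment as diameter has centre (-2.5, -3.5) and r² = 58/4 = 14.5.
Check (-4, -5): distance² to centre = 4.5 ≤ 14.5, so it lies inside.
All remaining points lie in this disk, and no smaller disk contains both endpoints, so this is the minimum enclosing circle.
r = √(14.5) ≈ 3.808.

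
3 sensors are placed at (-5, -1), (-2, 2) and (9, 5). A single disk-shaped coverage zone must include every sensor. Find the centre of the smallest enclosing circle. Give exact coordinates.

(2, 2)

Call the three points A, B, C in the order given.
Side lengths²: AB² = 18, AC² = 232, BC² = 130.
Since AC² = 232 ≥ 130 + 18 = 148, the angle opposite AC is not acute, so the smallest enclosing circle has AC as diameter.
Centre = midpoint of AC = (2, 2), r² = 232/4 = 58.
Centre = (2, 2).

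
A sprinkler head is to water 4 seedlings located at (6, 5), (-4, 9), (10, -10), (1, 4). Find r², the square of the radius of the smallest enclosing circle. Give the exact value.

By Welzl's lemma the MEC is supported by two points (diametrically opposite) or three points (on a circumcircle).
The farthest pair is (-4, 9)–(10, -10) with squared distance 557. The circle on this segment as diameter has centre (3, -0.5) and r² = 557/4 = 139.25.
Check (6, 5): distance² to centre = 39.25 ≤ 139.25, so it lies inside.
All remaining points lie in this disk, and no smaller disk contains both endpoints, so this is the minimum enclosing circle.

139.25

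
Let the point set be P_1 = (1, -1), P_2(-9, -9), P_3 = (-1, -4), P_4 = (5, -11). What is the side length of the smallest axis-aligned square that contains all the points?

The bounding box has width 14 and height 10.
An axis-aligned square enclosing the set must have side ≥ max(width, height).
So the minimum side is max(14, 10) = 14.

14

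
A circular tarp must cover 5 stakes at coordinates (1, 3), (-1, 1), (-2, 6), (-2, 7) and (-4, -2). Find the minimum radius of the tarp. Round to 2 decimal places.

The minimum enclosing circle of a finite set is fixed by two of the points (as a diameter) or three (as a circumcircle).
The farthest pair is (-2, 7)–(-4, -2) with squared distance 85. The circle on this segment as diameter has centre (-3, 2.5) and r² = 85/4 = 21.25.
Check (1, 3): distance² to centre = 16.25 ≤ 21.25, so it lies inside.
All remaining points lie in this disk, and no smaller disk contains both endpoints, so this is the minimum enclosing circle.
r = √(21.25) ≈ 4.61.

4.61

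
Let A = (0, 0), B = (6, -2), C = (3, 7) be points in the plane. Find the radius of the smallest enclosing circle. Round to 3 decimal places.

Side lengths²: AB² = 40, AC² = 58, BC² = 90.
Since BC² = 90 < 58 + 40 = 98, the triangle is acute, so the smallest enclosing circle is the circumcircle.
Circumcentre = (4.125, 2.375), r² = 22.65625.
r = √(22.65625) ≈ 4.760.

4.760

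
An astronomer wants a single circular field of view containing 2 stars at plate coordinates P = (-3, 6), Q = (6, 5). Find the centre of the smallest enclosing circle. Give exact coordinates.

(1.5, 5.5)

The smallest circle enclosing two points has them as diameter endpoints.
Centre = midpoint = (1.5, 5.5); r² = |PQ|²/4 = 82/4 = 20.5.
Centre = (1.5, 5.5).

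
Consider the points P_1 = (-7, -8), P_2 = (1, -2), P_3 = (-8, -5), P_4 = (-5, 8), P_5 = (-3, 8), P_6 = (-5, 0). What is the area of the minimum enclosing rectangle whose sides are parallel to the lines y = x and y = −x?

In coordinates u = x + y, v = x − y the rectangle is axis-aligned; the map (x,y)→(u,v) scales areas by 2.
u-values: -15, -1, -13, 3, 5, -5; range = 5 − (-15) = 20.
v-values: 1, 3, -3, -13, -11, -5; range = 3 − (-13) = 16.
Area = (20 × 16) / 2 = 160.

160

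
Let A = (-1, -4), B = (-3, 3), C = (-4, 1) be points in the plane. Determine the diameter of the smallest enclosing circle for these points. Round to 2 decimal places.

Side lengths²: AB² = 53, AC² = 34, BC² = 5.
Since AB² = 53 ≥ 34 + 5 = 39, the angle opposite AB is not acute, so the smallest enclosing circle has AB as diameter.
Centre = midpoint of AB = (-2, -0.5), r² = 53/4 = 13.25.
Diameter = 2r = 2√(13.25) ≈ 7.28.

7.28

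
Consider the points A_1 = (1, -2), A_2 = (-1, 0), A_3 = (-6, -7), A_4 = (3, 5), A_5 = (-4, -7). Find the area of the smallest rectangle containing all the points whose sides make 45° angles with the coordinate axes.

In coordinates u = x + y, v = x − y the rectangle is axis-aligned; the map (x,y)→(u,v) scales areas by 2.
u-values: -1, -1, -13, 8, -11; range = 8 − (-13) = 21.
v-values: 3, -1, 1, -2, 3; range = 3 − (-2) = 5.
Area = (21 × 5) / 2 = 52.5.

52.5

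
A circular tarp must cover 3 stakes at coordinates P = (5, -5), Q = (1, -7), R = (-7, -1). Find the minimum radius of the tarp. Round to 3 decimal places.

6.325

Side lengths²: PQ² = 20, PR² = 160, QR² = 100.
Since PR² = 160 ≥ 100 + 20 = 120, the angle opposite PR is not acute, so the smallest enclosing circle has PR as diameter.
Centre = midpoint of PR = (-1, -3), r² = 160/4 = 40.
r = √40 ≈ 6.325.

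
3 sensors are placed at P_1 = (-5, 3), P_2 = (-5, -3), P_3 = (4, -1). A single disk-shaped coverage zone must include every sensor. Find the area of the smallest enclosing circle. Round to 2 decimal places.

Side lengths²: P_1P_2² = 36, P_1P_3² = 97, P_2P_3² = 85.
Since P_1P_3² = 97 < 85 + 36 = 121, the triangle is acute, so the smallest enclosing circle is the circumcircle.
Circumcentre = (-17/18, 0), r² = 8245/324.
Area = π·r² = π·8245/324 ≈ 79.95.

79.95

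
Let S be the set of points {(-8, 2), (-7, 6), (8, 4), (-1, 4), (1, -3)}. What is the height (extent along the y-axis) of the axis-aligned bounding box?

max y = 6, min y = -3, so height = 9.

9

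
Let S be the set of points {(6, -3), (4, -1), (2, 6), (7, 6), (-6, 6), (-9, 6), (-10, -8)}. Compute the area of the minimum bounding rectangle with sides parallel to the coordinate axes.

238

x ranges over [-10, 7], width 17.
y ranges over [-8, 6], height 14.
Area = 17 × 14 = 238.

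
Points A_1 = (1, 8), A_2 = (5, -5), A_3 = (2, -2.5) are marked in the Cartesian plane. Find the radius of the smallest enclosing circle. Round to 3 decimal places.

6.801

Side lengths²: A_1A_2² = 185, A_1A_3² = 111.25, A_2A_3² = 15.25.
Since A_1A_2² = 185 ≥ 111.25 + 15.25 = 126.5, the angle opposite A_1A_2 is not acute, so the smallest enclosing circle has A_1A_2 as diameter.
Centre = midpoint of A_1A_2 = (3, 1.5), r² = 185/4 = 46.25.
r = √(46.25) ≈ 6.801.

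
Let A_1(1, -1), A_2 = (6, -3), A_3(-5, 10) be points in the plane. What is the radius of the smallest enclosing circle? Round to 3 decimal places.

8.515

Side lengths²: A_1A_2² = 29, A_1A_3² = 157, A_2A_3² = 290.
Since A_2A_3² = 290 ≥ 157 + 29 = 186, the angle opposite A_2A_3 is not acute, so the smallest enclosing circle has A_2A_3 as diameter.
Centre = midpoint of A_2A_3 = (0.5, 3.5), r² = 290/4 = 72.5.
r = √(72.5) ≈ 8.515.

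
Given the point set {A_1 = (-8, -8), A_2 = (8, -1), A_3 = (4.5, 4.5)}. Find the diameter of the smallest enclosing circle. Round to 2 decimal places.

17.89

Side lengths²: A_1A_2² = 305, A_1A_3² = 312.5, A_2A_3² = 42.5.
Since A_1A_3² = 312.5 < 305 + 42.5 = 347.5, the triangle is acute, so the smallest enclosing circle is the circumcircle.
Circumcentre = (-7/9, -49/18), r² = 25925/324.
Diameter = 2r = 2√(25925/324) ≈ 17.89.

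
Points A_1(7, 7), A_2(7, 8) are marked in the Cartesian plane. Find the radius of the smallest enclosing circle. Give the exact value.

The smallest circle enclosing two points has them as diameter endpoints.
Centre = midpoint = (7, 7.5); r² = |A_1A_2|²/4 = 1/4 = 0.25.
r = √(0.25) = 0.5.

0.5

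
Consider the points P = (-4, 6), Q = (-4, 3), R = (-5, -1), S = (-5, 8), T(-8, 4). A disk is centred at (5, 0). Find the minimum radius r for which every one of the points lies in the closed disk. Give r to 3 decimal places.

The required radius is the distance from (5, 0) to the farthest point.
Squared distances: 117, 90, 101, 164, 185.
Maximum is 185, attained at T.
r = √185 ≈ 13.601.

13.601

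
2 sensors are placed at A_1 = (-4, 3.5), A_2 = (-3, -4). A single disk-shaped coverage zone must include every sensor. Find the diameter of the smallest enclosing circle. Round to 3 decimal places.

The smallest circle enclosing two points has them as diameter endpoints.
Centre = midpoint = (-3.5, -0.25); r² = |A_1A_2|²/4 = 57.25/4 = 14.3125.
Diameter = 2r = 2√(14.3125) ≈ 7.566.

7.566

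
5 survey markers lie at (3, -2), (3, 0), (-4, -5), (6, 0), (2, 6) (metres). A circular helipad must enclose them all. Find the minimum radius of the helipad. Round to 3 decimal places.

6.314

The minimum enclosing circle is determined by three boundary points: (-4, -5), (6, 0), (2, 6).
Their circumcentre is (-0.3125, 0.125) with r² = 39.86328125.
The farthest remaining point (3, -2) is at distance² 15.48828125 ≤ 39.86328125.
r = √(39.86328125) ≈ 6.314.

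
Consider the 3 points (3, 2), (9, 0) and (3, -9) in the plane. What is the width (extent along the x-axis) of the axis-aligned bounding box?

6

max x = 9, min x = 3, so width = 6.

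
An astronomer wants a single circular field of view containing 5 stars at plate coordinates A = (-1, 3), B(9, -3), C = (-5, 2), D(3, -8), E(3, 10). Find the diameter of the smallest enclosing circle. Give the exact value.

By Welzl's lemma the MEC is supported by two points (diametrically opposite) or three points (on a circumcircle).
The farthest pair is D–E with squared distance 324. The circle on this segment as diameter has centre (3, 1) and r² = 324/4 = 81.
Check A: distance² to centre = 20 ≤ 81, so it lies inside.
All remaining points lie in this disk, and no smaller disk contains both endpoints, so this is the minimum enclosing circle.
Diameter = 2r = 2√81 = 18.

18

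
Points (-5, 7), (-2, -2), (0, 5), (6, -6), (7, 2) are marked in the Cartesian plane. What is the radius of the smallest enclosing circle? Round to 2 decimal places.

The farthest pair is (-5, 7)–(6, -6) with squared distance 290. The circle on this segment as diameter has centre (0.5, 0.5) and r² = 290/4 = 72.5.
Check (-2, -2): distance² to centre = 12.5 ≤ 72.5, so it lies inside.
All remaining points lie in this disk, and no smaller disk contains both endpoints, so this is the minimum enclosing circle.
r = √(72.5) ≈ 8.51.

8.51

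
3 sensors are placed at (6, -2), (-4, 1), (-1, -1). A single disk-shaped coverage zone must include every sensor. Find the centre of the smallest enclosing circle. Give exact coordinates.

Call the three points A, B, C in the order given.
Side lengths²: AB² = 109, AC² = 50, BC² = 13.
Since AB² = 109 ≥ 50 + 13 = 63, the angle opposite AB is not acute, so the smallest enclosing circle has AB as diameter.
Centre = midpoint of AB = (1, -0.5), r² = 109/4 = 27.25.
Centre = (1, -0.5).

(1, -0.5)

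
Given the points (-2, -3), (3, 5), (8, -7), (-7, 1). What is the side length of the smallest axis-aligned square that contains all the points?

The bounding box has width 15 and height 12.
An axis-aligned square enclosing the set must have side ≥ max(width, height).
So the minimum side is max(15, 12) = 15.

15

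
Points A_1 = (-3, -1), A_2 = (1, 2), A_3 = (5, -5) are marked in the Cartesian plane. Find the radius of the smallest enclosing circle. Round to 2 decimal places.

4.51

Side lengths²: A_1A_2² = 25, A_1A_3² = 80, A_2A_3² = 65.
Since A_1A_3² = 80 < 65 + 25 = 90, the triangle is acute, so the smallest enclosing circle is the circumcircle.
Circumcentre = (1.25, -2.5), r² = 20.3125.
r = √(20.3125) ≈ 4.51.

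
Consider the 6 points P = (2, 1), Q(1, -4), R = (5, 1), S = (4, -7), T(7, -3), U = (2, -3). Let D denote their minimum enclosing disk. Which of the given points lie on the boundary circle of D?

P, R, S

A smallest enclosing disk is always determined by at most three of the input points on its boundary.
The minimum enclosing circle is determined by three boundary points: P, R, S.
Their circumcentre is (3.5, -2.875) with r² = 17.265625.
The farthest remaining point T is at distance² 12.265625 ≤ 17.265625.
The points at distance exactly r from the centre are P, R, S — 3 points.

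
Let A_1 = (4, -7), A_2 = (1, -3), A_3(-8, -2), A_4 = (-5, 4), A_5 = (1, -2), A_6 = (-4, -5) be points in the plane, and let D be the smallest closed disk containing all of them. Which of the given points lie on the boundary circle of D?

A_1, A_3, A_4

The minimum enclosing circle of a finite set is fixed by two of the points (as a diameter) or three (as a circumcircle).
The minimum enclosing circle is determined by three boundary points: A_1, A_3, A_4.
Their circumcentre is (-51/58, -105/58) with r² = 85345/1682.
The farthest remaining point A_6 is at distance² 33493/1682 ≤ 85345/1682.
The points at distance exactly r from the centre are A_1, A_3, A_4 — 3 points.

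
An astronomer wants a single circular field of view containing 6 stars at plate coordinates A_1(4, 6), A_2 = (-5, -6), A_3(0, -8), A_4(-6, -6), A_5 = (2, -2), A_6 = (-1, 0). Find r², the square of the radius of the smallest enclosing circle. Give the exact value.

The minimum enclosing circle of a finite set is fixed by two of the points (as a diameter) or three (as a circumcircle).
The minimum enclosing circle is determined by three boundary points: A_1, A_3, A_4.
Their circumcentre is (-17/23, -5/23) with r² = 32330/529.
The farthest remaining point A_2 is at distance² 27293/529 ≤ 32330/529.

32330/529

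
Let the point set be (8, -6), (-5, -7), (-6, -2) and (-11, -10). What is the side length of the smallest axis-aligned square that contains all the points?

The bounding box has width 19 and height 8.
An axis-aligned square enclosing the set must have side ≥ max(width, height).
So the minimum side is max(19, 8) = 19.

19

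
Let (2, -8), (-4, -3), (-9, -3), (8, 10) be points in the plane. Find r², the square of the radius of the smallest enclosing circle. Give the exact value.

83585/722

A smallest enclosing disk is always determined by at most three of the input points on its boundary.
The minimum enclosing circle is determined by three boundary points: (2, -8), (-9, -3), (8, 10).
Their circumcentre is (7/38, 99/38) with r² = 83585/722.
The farthest remaining point (-4, -3) is at distance² 35325/722 ≤ 83585/722.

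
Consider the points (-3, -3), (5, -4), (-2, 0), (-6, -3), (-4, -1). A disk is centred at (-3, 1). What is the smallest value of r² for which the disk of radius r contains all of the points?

The required radius is the distance from (-3, 1) to the farthest point.
Squared distances: 16, 89, 2, 25, 5.
Maximum is 89, attained at (5, -4).

89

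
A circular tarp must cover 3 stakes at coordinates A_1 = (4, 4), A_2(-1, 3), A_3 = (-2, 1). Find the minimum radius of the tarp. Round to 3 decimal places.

Side lengths²: A_1A_2² = 26, A_1A_3² = 45, A_2A_3² = 5.
Since A_1A_3² = 45 ≥ 26 + 5 = 31, the angle opposite A_1A_3 is not acute, so the smallest enclosing circle has A_1A_3 as diameter.
Centre = midpoint of A_1A_3 = (1, 2.5), r² = 45/4 = 11.25.
r = √(11.25) ≈ 3.354.

3.354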